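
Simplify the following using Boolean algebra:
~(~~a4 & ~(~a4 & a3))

~(~~a4 & ~(~a4 & a3))
= ~a4 | ~a4 & a3   [De Morgan]
= ~a4   [absorption]

~a4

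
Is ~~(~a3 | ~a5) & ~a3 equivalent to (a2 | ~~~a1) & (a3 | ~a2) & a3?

E1: ~~(~a3 | ~a5) & ~a3
    = (~a3 | ~a5) & ~a3
    = ~a3
E2: (a2 | ~~~a1) & (a3 | ~a2) & a3
    = (a2 | ~a1) & (a3 | ~a2) & a3
    = (a2 | ~a1) & a3
These differ: at a1=1, a2=1, a3=0, a5=1, E1 = 1 but E2 = 0.

No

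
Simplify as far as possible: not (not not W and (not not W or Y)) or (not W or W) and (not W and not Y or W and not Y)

not (not not W and (not not W or Y)) or (not W or W) and (not W and not Y or W and not Y)
= not (not not W and (not not W or Y)) or (not W or W) and not Y   — distribution
= not not not W or (not W or W) and not Y   — absorption
= not W or (not W or W) and not Y   — double negation
= not W or not Y   — complement / identity

not W or not Y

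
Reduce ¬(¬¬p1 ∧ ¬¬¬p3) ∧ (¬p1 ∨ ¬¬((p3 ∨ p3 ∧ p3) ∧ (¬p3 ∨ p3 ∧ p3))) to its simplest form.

¬(¬¬p1 ∧ ¬¬¬p3) ∧ (¬p1 ∨ ¬¬((p3 ∨ p3 ∧ p3) ∧ (¬p3 ∨ p3 ∧ p3)))
= ¬(¬¬p1 ∧ ¬¬¬p3) ∧ (¬p1 ∨ ¬¬(p3 ∧ ¬p3 ∨ p3 ∧ p3))   (distribution)
= ¬(¬¬p1 ∧ ¬¬¬p3) ∧ (¬p1 ∨ p3 ∧ ¬p3 ∨ p3 ∧ p3)   (double negation)
= ¬(¬¬p1 ∧ ¬¬¬p3) ∧ (¬p1 ∨ p3)   (distribution)
= ¬(¬¬p1 ∧ ¬p3) ∧ (¬p1 ∨ p3)   (double negation)
= (¬p1 ∨ p3) ∧ (¬p1 ∨ p3)   (De Morgan)
= ¬p1 ∨ p3   (idempotence)

¬p1 ∨ p3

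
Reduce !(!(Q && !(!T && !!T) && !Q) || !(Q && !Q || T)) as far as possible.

false

!(!(Q && !(!T && !!T) && !Q) || !(Q && !Q || T))
= !(!(Q && (T || !T) && !Q) || !(Q && !Q || T))   (De Morgan)
= !(!(Q && !Q) || !(Q && !Q || T))   (complement / identity)
= Q && !Q && (Q && !Q || T)   (De Morgan)
= Q && !Q   (absorption)
= false   (complement)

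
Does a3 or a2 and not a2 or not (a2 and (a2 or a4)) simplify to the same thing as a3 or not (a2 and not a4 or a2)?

E1: a3 or a2 and not a2 or not (a2 and (a2 or a4))
    = a3 or a2 and not a2 or not a2
    = a3 or not a2
E2: a3 or not (a2 and not a4 or a2)
    = a3 or not a2
Both reduce to a3 or not a2, so they are equivalent.

Yes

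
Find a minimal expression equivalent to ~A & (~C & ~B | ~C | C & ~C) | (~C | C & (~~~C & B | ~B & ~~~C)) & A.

~A & (~C & ~B | ~C | C & ~C) | (~C | C & (~~~C & B | ~B & ~~~C)) & A
= ~A & (~C | C & ~C) | (~C | C & (~~~C & B | ~B & ~~~C)) & A
= ~A & (~C | C & ~C) | (~C | C & ~~~C) & A
= ~A & (~C | C & ~C) | (~C | C & ~C) & A
= ~C | C & ~C
= ~C

~C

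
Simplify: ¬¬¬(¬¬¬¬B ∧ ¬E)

¬¬¬(¬¬¬¬B ∧ ¬E)
= ¬(¬¬¬¬B ∧ ¬E)   — double negation
= ¬¬¬B ∨ E   — De Morgan
= ¬B ∨ E   — double negation

¬B ∨ E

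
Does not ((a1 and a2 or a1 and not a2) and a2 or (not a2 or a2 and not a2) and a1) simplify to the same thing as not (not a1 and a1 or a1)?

Yes

E1: not ((a1 and a2 or a1 and not a2) and a2 or (not a2 or a2 and not a2) and a1)
    = not (a1 and a2 or (not a2 or a2 and not a2) and a1)
    = not (a1 and a2 or not a2 and a1)
    = not a1
E2: not (not a1 and a1 or a1)
    = not a1
Both reduce to not a1, so they are equivalent.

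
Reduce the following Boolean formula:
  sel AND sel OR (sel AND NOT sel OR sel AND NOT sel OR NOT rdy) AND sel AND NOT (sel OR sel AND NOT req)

sel

sel AND sel OR (sel AND NOT sel OR sel AND NOT sel OR NOT rdy) AND sel AND NOT (sel OR sel AND NOT req)
= sel AND sel OR (sel AND NOT sel OR sel AND NOT sel OR NOT rdy) AND sel AND NOT sel   (absorption)
= sel AND sel OR (sel AND NOT sel OR NOT rdy) AND sel AND NOT sel   (idempotence)
= sel AND sel OR sel AND NOT sel   (absorption)
= sel   (distribution)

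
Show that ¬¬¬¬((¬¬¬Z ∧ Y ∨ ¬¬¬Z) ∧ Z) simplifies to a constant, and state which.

¬¬¬¬((¬¬¬Z ∧ Y ∨ ¬¬¬Z) ∧ Z)
= ¬¬((¬¬¬Z ∧ Y ∨ ¬¬¬Z) ∧ Z)   — double negation
= ¬¬(¬¬¬Z ∧ Z)   — absorption
= ¬¬(¬Z ∧ Z)   — double negation
= ¬Z ∧ Z   — double negation
= False   — complement

False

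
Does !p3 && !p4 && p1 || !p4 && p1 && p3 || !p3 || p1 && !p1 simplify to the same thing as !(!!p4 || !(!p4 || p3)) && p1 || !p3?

E1: !p3 && !p4 && p1 || !p4 && p1 && p3 || !p3 || p1 && !p1
    = !p4 && p1 || !p3 || p1 && !p1   — distribution
    = !p4 && p1 || !p3   — complement / identity
E2: !(!!p4 || !(!p4 || p3)) && p1 || !p3
    = !p4 && (!p4 || p3) && p1 || !p3   — De Morgan
    = !p4 && p1 || !p3   — absorption
Both reduce to !p4 && p1 || !p3, so they are equivalent.

Yes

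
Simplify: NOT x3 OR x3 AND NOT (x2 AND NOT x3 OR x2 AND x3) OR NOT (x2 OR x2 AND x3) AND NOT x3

NOT x3 OR NOT x2

NOT x3 OR x3 AND NOT (x2 AND NOT x3 OR x2 AND x3) OR NOT (x2 OR x2 AND x3) AND NOT x3
= NOT x3 OR x3 AND NOT (x2 AND NOT x3 OR x2 AND x3) OR NOT x2 AND NOT x3
= NOT x3 OR x3 AND NOT x2 OR NOT x2 AND NOT x3
= NOT x3 OR NOT x2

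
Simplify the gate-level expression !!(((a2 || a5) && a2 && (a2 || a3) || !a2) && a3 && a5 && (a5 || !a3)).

a3 && a5

!!(((a2 || a5) && a2 && (a2 || a3) || !a2) && a3 && a5 && (a5 || !a3))
= ((a2 || a5) && a2 && (a2 || a3) || !a2) && a3 && a5 && (a5 || !a3)
= ((a2 || a5) && a2 || !a2) && a3 && a5 && (a5 || !a3)
= ((a2 || a5) && a2 || !a2) && a3 && a5
= (a2 || !a2) && a3 && a5
= a3 && a5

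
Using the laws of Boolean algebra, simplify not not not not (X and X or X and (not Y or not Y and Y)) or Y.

X or Y

not not not not (X and X or X and (not Y or not Y and Y)) or Y
= not not (X and X or X and (not Y or not Y and Y)) or Y   (double negation)
= not not (X and X or X and not Y) or Y   (complement / identity)
= not not (X or X and not Y) or Y   (idempotence)
= not not X or Y   (absorption)
= X or Y   (double negation)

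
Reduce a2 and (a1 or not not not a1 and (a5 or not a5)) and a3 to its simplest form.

a2 and a3

a2 and (a1 or not not not a1 and (a5 or not a5)) and a3
= a2 and (a1 or not a1 and (a5 or not a5)) and a3   — double negation
= a2 and (a1 or not a1) and a3   — complement / identity
= a2 and a3   — complement / identity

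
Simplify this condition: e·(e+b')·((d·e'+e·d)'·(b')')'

e·(e+b')·((d·e'+e·d)'·(b')')'
= e·((d·e'+e·d)'·(b')')'   [absorption]
= e·(d'·(b')')'   [distribution]
= e·(d+b')   [De Morgan]

e·(d+b')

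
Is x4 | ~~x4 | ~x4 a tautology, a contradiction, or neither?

x4 | ~~x4 | ~x4
= x4 | x4 | ~x4   [double negation]
= x4 | ~x4   [idempotence]
= 1   [complement]

tautology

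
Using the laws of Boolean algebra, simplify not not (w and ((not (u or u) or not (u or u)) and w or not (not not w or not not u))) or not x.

w and not u or not x

not not (w and ((not (u or u) or not (u or u)) and w or not (not not w or not not u))) or not x
= not not (w and ((not (u or u) or not (u or u)) and w or not w and not u)) or not x   (De Morgan)
= not not (w and (not (u or u) and w or not w and not u)) or not x   (idempotence)
= not not (w and (not u and w or not w and not u)) or not x   (idempotence)
= not not (w and not u) or not x   (distribution)
= w and not u or not x   (double negation)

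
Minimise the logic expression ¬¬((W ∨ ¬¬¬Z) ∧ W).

¬¬((W ∨ ¬¬¬Z) ∧ W)
= ¬¬((W ∨ ¬Z) ∧ W)   — double negation
= ¬¬W   — absorption
= W   — double negation

W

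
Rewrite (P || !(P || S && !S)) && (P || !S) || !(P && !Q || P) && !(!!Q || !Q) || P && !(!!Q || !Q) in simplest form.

(P || !(P || S && !S)) && (P || !S) || !(P && !Q || P) && !(!!Q || !Q) || P && !(!!Q || !Q)
= (P || !(P || S && !S)) && (P || !S) || !P && !(!!Q || !Q) || P && !(!!Q || !Q)   — absorption
= (P || !(P || S && !S)) && (P || !S) || !(!!Q || !Q)   — distribution
= (P || !P) && (P || !S) || !(!!Q || !Q)   — complement / identity
= (P || !P) && (P || !S) || !Q && Q   — De Morgan
= (P || !P) && (P || !S)   — complement / identity
= P || !S   — complement / identity

P || !S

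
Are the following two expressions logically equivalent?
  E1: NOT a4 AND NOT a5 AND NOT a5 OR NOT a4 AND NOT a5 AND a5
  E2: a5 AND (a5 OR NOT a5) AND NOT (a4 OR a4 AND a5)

E1: NOT a4 AND NOT a5 AND NOT a5 OR NOT a4 AND NOT a5 AND a5
    = NOT a4 AND NOT a5   (distribution)
E2: a5 AND (a5 OR NOT a5) AND NOT (a4 OR a4 AND a5)
    = a5 AND (a5 OR NOT a5) AND NOT a4   (absorption)
    = a5 AND NOT a4   (complement / identity)
These differ: at a4=0, a5=0, E1 = 1 but E2 = 0.

No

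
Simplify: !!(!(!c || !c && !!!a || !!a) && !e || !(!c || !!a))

!!(!(!c || !c && !!!a || !!a) && !e || !(!c || !!a))
= !!(!(!c || !c && !a || !!a) && !e || !(!c || !!a))   (double negation)
= !!(!(!c || !!a) && !e || !(!c || !!a))   (absorption)
= !!!(!c || !!a)   (absorption)
= !(!c || !!a)   (double negation)
= c && !a   (De Morgan)

c && !a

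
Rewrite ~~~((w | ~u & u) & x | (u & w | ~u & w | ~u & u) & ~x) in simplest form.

~~~((w | ~u & u) & x | (u & w | ~u & w | ~u & u) & ~x)
= ~~~((w | ~u & u) & x | (w | ~u & u) & ~x)   (distribution)
= ~~~(w | ~u & u)   (distribution)
= ~~~w   (complement / identity)
= ~w   (double negation)

~w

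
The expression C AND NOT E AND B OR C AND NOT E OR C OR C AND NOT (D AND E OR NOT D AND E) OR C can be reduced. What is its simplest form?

C AND NOT E AND B OR C AND NOT E OR C OR C AND NOT (D AND E OR NOT D AND E) OR C
= C AND NOT E AND B OR C AND NOT E OR C OR C AND NOT E OR C   (distribution)
= C AND NOT E OR C OR C AND NOT E OR C   (absorption)
= C AND NOT E OR C   (idempotence)
= C   (absorption)

C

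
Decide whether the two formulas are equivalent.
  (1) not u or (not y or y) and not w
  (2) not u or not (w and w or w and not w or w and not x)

E1: not u or (not y or y) and not w
    = not u or not w   [complement / identity]
E2: not u or not (w and w or w and not w or w and not x)
    = not u or not (w or w and not x)   [distribution]
    = not u or not w   [absorption]
Both reduce to not u or not w, so they are equivalent.

Yes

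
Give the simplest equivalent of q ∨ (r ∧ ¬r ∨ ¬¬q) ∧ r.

q ∨ (r ∧ ¬r ∨ ¬¬q) ∧ r
= q ∨ ¬¬q ∧ r
= q ∨ q ∧ r
= q

q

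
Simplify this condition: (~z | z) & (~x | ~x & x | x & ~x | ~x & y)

(~z | z) & (~x | ~x & x | x & ~x | ~x & y)
= (~z | z) & (~x | ~x & x | ~x & y)   — complement / identity
= ~x | ~x & x | ~x & y   — complement / identity
= ~x | ~x & y   — complement / identity
= ~x   — absorption

~x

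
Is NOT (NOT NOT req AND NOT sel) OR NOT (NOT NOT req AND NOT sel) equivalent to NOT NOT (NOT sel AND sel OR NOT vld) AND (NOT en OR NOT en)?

No

E1: NOT (NOT NOT req AND NOT sel) OR NOT (NOT NOT req AND NOT sel)
    = NOT (NOT NOT req AND NOT sel)
    = NOT req OR sel
E2: NOT NOT (NOT sel AND sel OR NOT vld) AND (NOT en OR NOT en)
    = (NOT sel AND sel OR NOT vld) AND (NOT en OR NOT en)
    = NOT vld AND (NOT en OR NOT en)
    = NOT vld AND NOT en
These differ: at en=1, req=0, sel=1, vld=0, E1 = 1 but E2 = 0.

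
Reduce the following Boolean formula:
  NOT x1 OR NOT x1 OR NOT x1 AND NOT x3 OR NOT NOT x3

NOT x1 OR NOT x1 OR NOT x1 AND NOT x3 OR NOT NOT x3
= NOT x1 OR NOT x1 OR NOT x1 AND NOT x3 OR x3   [double negation]
= NOT x1 OR NOT x1 AND NOT x3 OR x3   [idempotence]
= NOT x1 OR x3   [absorption]

NOT x1 OR x3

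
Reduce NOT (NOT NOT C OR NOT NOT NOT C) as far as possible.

NOT (NOT NOT C OR NOT NOT NOT C)
= NOT C AND NOT NOT C   (De Morgan)
= NOT C AND C   (double negation)
= FALSE   (complement)

FALSE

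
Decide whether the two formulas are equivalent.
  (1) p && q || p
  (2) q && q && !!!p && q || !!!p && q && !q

No

E1: p && q || p
    = p   (absorption)
E2: q && q && !!!p && q || !!!p && q && !q
    = q && !!!p && q || !!!p && q && !q   (idempotence)
    = !!!p && q   (distribution)
    = !p && q   (double negation)
These differ: at p=1, q=1, E1 = 1 but E2 = 0.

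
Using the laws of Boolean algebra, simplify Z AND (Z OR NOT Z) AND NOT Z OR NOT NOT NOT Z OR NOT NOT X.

NOT Z OR X

Z AND (Z OR NOT Z) AND NOT Z OR NOT NOT NOT Z OR NOT NOT X
= Z AND NOT Z OR NOT NOT NOT Z OR NOT NOT X   — complement / identity
= NOT NOT NOT Z OR NOT NOT X   — complement / identity
= NOT Z OR NOT NOT X   — double negation
= NOT Z OR X   — double negation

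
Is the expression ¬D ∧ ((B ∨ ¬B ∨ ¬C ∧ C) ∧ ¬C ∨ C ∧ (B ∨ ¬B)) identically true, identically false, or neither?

neither

¬D ∧ ((B ∨ ¬B ∨ ¬C ∧ C) ∧ ¬C ∨ C ∧ (B ∨ ¬B))
= ¬D ∧ ((B ∨ ¬B) ∧ ¬C ∨ C ∧ (B ∨ ¬B))   (complement / identity)
= ¬D ∧ (B ∨ ¬B)   (distribution)
= ¬D   (complement / identity)
This depends on D, so it is not a constant.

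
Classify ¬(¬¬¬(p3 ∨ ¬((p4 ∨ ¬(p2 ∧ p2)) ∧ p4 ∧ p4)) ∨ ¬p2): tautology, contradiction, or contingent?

contingent

¬(¬¬¬(p3 ∨ ¬((p4 ∨ ¬(p2 ∧ p2)) ∧ p4 ∧ p4)) ∨ ¬p2)
= ¬(¬¬¬(p3 ∨ ¬((p4 ∨ ¬p2) ∧ p4 ∧ p4)) ∨ ¬p2)   (idempotence)
= ¬(¬¬¬(p3 ∨ ¬(p4 ∧ p4)) ∨ ¬p2)   (absorption)
= ¬(¬(p3 ∨ ¬(p4 ∧ p4)) ∨ ¬p2)   (double negation)
= (p3 ∨ ¬(p4 ∧ p4)) ∧ p2   (De Morgan)
= (p3 ∨ ¬p4) ∧ p2   (idempotence)
This depends on p2, p3, p4, so it is not a constant.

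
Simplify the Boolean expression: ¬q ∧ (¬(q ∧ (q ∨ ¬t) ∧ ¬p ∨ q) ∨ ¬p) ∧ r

¬q ∧ (¬(q ∧ (q ∨ ¬t) ∧ ¬p ∨ q) ∨ ¬p) ∧ r
= ¬q ∧ (¬(q ∧ ¬p ∨ q) ∨ ¬p) ∧ r   — absorption
= ¬q ∧ (¬q ∨ ¬p) ∧ r   — absorption
= ¬q ∧ r   — absorption

¬q ∧ r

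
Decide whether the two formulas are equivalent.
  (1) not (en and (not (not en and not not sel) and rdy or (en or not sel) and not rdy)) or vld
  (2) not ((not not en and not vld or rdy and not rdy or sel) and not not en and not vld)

E1: not (en and (not (not en and not not sel) and rdy or (en or not sel) and not rdy)) or vld
    = not (en and ((en or not sel) and rdy or (en or not sel) and not rdy)) or vld   — De Morgan
    = not (en and (en or not sel)) or vld   — distribution
    = not en or vld   — absorption
E2: not ((not not en and not vld or rdy and not rdy or sel) and not not en and not vld)
    = not ((not not en and not vld or sel) and not not en and not vld)   — complement / identity
    = not (not not en and not vld)   — absorption
    = not en or vld   — De Morgan
Both reduce to not en or vld, so they are equivalent.

Yes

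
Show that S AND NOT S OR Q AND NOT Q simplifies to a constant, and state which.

S AND NOT S OR Q AND NOT Q
= Q AND NOT Q   [complement / identity]
= FALSE   [complement]

FALSE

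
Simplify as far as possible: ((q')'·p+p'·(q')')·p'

((q')'·p+p'·(q')')·p'
= (q')'·p'   — distribution
= q·p'   — double negation

q·p'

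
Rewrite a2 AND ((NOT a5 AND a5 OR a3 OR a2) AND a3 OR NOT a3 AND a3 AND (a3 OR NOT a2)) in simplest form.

a2 AND ((NOT a5 AND a5 OR a3 OR a2) AND a3 OR NOT a3 AND a3 AND (a3 OR NOT a2))
= a2 AND ((NOT a5 AND a5 OR a3 OR a2) AND a3 OR NOT a3 AND a3)   [absorption]
= a2 AND ((a3 OR a2) AND a3 OR NOT a3 AND a3)   [complement / identity]
= a2 AND (a3 OR a2) AND a3   [complement / identity]
= a2 AND a3   [absorption]

a2 AND a3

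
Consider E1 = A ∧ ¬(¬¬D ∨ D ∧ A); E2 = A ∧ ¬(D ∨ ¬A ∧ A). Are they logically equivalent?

E1: A ∧ ¬(¬¬D ∨ D ∧ A)
    = A ∧ ¬(D ∨ D ∧ A)   — double negation
    = A ∧ ¬D   — absorption
E2: A ∧ ¬(D ∨ ¬A ∧ A)
    = A ∧ ¬D   — complement / identity
Both reduce to A ∧ ¬D, so they are equivalent.

Yes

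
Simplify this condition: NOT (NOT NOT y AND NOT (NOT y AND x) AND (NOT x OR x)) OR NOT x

NOT y OR NOT x

NOT (NOT NOT y AND NOT (NOT y AND x) AND (NOT x OR x)) OR NOT x
= NOT (NOT NOT y AND NOT (NOT y AND x)) OR NOT x   — complement / identity
= NOT y OR NOT y AND x OR NOT x   — De Morgan
= NOT y OR NOT x   — absorption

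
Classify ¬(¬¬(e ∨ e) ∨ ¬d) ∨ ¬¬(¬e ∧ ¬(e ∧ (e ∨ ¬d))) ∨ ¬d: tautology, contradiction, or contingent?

contingent

¬(¬¬(e ∨ e) ∨ ¬d) ∨ ¬¬(¬e ∧ ¬(e ∧ (e ∨ ¬d))) ∨ ¬d
= ¬(¬¬(e ∨ e) ∨ ¬d) ∨ ¬¬(¬e ∧ ¬e) ∨ ¬d   — absorption
= ¬(e ∨ e) ∧ d ∨ ¬¬(¬e ∧ ¬e) ∨ ¬d   — De Morgan
= ¬(e ∨ e) ∧ d ∨ ¬(e ∨ e) ∨ ¬d   — De Morgan
= ¬(e ∨ e) ∨ ¬d   — absorption
= ¬e ∨ ¬d   — idempotence
This depends on d, e, so it is not a constant.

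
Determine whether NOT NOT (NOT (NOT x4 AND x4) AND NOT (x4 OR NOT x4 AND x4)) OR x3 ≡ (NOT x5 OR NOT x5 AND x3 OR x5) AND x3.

No

E1: NOT NOT (NOT (NOT x4 AND x4) AND NOT (x4 OR NOT x4 AND x4)) OR x3
    = NOT (NOT x4 AND x4 OR x4 OR NOT x4 AND x4) OR x3
    = NOT (x4 OR NOT x4 AND x4) OR x3
    = NOT x4 OR x3
E2: (NOT x5 OR NOT x5 AND x3 OR x5) AND x3
    = (NOT x5 OR x5) AND x3
    = x3
These differ: at x3=0, x4=0, x5=0, E1 = 1 but E2 = 0.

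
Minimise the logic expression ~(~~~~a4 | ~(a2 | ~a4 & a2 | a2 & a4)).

~(~~~~a4 | ~(a2 | ~a4 & a2 | a2 & a4))
= ~(~~~~a4 | ~(a2 | a2))
= ~(~~~~a4 | ~a2)
= ~(~~a4 | ~a2)
= ~a4 & a2

~a4 & a2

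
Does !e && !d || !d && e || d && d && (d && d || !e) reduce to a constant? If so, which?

yes, True

!e && !d || !d && e || d && d && (d && d || !e)
= !e && !d || !d && e || d && d   (absorption)
= !d || d && d   (distribution)
= !d || d   (idempotence)
= true   (complement)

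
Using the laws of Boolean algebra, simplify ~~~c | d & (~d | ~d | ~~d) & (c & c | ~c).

~~~c | d & (~d | ~d | ~~d) & (c & c | ~c)
= ~~~c | d & (~d | ~d | ~~d) & (c | ~c)   (idempotence)
= ~c | d & (~d | ~d | ~~d) & (c | ~c)   (double negation)
= ~c | d & (~d | ~d | d) & (c | ~c)   (double negation)
= ~c | d & (~d | d) & (c | ~c)   (idempotence)
= ~c | d & (c | ~c)   (complement / identity)
= ~c | d   (complement / identity)

~c | d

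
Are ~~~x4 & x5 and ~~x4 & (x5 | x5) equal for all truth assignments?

No

E1: ~~~x4 & x5
    = ~x4 & x5   [double negation]
E2: ~~x4 & (x5 | x5)
    = x4 & (x5 | x5)   [double negation]
    = x4 & x5   [idempotence]
These differ: at x4=0, x5=1, E1 = 1 but E2 = 0.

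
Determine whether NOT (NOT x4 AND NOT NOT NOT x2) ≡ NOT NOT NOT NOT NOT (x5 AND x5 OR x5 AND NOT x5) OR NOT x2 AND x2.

E1: NOT (NOT x4 AND NOT NOT NOT x2)
    = x4 OR NOT NOT x2   (De Morgan)
    = x4 OR x2   (double negation)
E2: NOT NOT NOT NOT NOT (x5 AND x5 OR x5 AND NOT x5) OR NOT x2 AND x2
    = NOT NOT NOT NOT NOT (x5 AND x5 OR x5 AND NOT x5)   (complement / identity)
    = NOT NOT NOT NOT NOT x5   (distribution)
    = NOT NOT NOT x5   (double negation)
    = NOT x5   (double negation)
These differ: at x2=0, x4=0, x5=0, E1 = 0 but E2 = 1.

No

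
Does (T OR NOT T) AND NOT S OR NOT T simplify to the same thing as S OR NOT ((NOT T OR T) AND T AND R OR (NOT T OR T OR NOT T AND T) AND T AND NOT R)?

E1: (T OR NOT T) AND NOT S OR NOT T
    = NOT S OR NOT T   — complement / identity
E2: S OR NOT ((NOT T OR T) AND T AND R OR (NOT T OR T OR NOT T AND T) AND T AND NOT R)
    = S OR NOT ((NOT T OR T) AND T AND R OR (NOT T OR T) AND T AND NOT R)   — complement / identity
    = S OR NOT ((NOT T OR T) AND T)   — distribution
    = S OR NOT T   — complement / identity
These differ: at R=0, S=1, T=1, E1 = 0 but E2 = 1.

No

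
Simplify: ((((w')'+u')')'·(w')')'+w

1

((((w')'+u')')'·(w')')'+w
= ((w')'+u')'+w'+w
= w'·u+w'+w
= w'+w
= 1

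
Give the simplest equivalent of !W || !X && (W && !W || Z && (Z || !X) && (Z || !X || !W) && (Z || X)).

!W || !X && Z

!W || !X && (W && !W || Z && (Z || !X) && (Z || !X || !W) && (Z || X))
= !W || !X && (W && !W || Z && (Z || !X) && (Z || X))   (absorption)
= !W || !X && Z && (Z || !X) && (Z || X)   (complement / identity)
= !W || !X && Z && (Z || X)   (absorption)
= !W || !X && Z   (absorption)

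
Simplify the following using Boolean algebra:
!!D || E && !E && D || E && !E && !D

!!D || E && !E && D || E && !E && !D
= !!D || E && !E   [distribution]
= D || E && !E   [double negation]
= D   [complement / identity]

D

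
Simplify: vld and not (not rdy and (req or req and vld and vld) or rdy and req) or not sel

vld and not req or not sel

vld and not (not rdy and (req or req and vld and vld) or rdy and req) or not sel
= vld and not (not rdy and (req or req and vld) or rdy and req) or not sel   (idempotence)
= vld and not (not rdy and req or rdy and req) or not sel   (absorption)
= vld and not req or not sel   (distribution)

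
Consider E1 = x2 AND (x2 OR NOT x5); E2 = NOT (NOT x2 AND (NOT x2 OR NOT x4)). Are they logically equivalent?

E1: x2 AND (x2 OR NOT x5)
    = x2   [absorption]
E2: NOT (NOT x2 AND (NOT x2 OR NOT x4))
    = NOT NOT x2   [absorption]
    = x2   [double negation]
Both reduce to x2, so they are equivalent.

Yes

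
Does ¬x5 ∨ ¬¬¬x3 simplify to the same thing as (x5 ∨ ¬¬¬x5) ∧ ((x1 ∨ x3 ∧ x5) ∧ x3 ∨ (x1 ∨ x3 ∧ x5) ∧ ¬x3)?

E1: ¬x5 ∨ ¬¬¬x3
    = ¬x5 ∨ ¬x3   [double negation]
E2: (x5 ∨ ¬¬¬x5) ∧ ((x1 ∨ x3 ∧ x5) ∧ x3 ∨ (x1 ∨ x3 ∧ x5) ∧ ¬x3)
    = (x5 ∨ ¬x5) ∧ ((x1 ∨ x3 ∧ x5) ∧ x3 ∨ (x1 ∨ x3 ∧ x5) ∧ ¬x3)   [double negation]
    = (x5 ∨ ¬x5) ∧ (x1 ∨ x3 ∧ x5)   [distribution]
    = x1 ∨ x3 ∧ x5   [complement / identity]
These differ: at x1=0, x3=0, x5=0, E1 = 1 but E2 = 0.

No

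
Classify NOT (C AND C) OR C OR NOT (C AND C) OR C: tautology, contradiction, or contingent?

tautology

NOT (C AND C) OR C OR NOT (C AND C) OR C
= NOT (C AND C) OR C   (idempotence)
= NOT C OR C   (idempotence)
= TRUE   (complement)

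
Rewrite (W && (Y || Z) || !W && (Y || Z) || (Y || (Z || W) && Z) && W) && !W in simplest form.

(W && (Y || Z) || !W && (Y || Z) || (Y || (Z || W) && Z) && W) && !W
= (W && (Y || Z) || !W && (Y || Z) || (Y || Z) && W) && !W   (absorption)
= (Y || Z || (Y || Z) && W) && !W   (distribution)
= (Y || Z) && !W   (absorption)

(Y || Z) && !W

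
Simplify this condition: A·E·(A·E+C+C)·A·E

A·E

A·E·(A·E+C+C)·A·E
= A·E·(A·E+C)·A·E   (idempotence)
= A·E·A·E   (absorption)
= A·E   (idempotence)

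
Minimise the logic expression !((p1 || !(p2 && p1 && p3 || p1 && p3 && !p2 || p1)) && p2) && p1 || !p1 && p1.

!p2 && p1

!((p1 || !(p2 && p1 && p3 || p1 && p3 && !p2 || p1)) && p2) && p1 || !p1 && p1
= !((p1 || !(p1 && p3 || p1)) && p2) && p1 || !p1 && p1   (distribution)
= !((p1 || !p1) && p2) && p1 || !p1 && p1   (absorption)
= !p2 && p1 || !p1 && p1   (complement / identity)
= !p2 && p1   (complement / identity)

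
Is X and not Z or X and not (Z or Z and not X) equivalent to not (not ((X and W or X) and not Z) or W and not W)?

E1: X and not Z or X and not (Z or Z and not X)
    = X and not Z or X and not Z   (absorption)
    = X and not Z   (idempotence)
E2: not (not ((X and W or X) and not Z) or W and not W)
    = not (not (X and not Z) or W and not W)   (absorption)
    = not not (X and not Z)   (complement / identity)
    = X and not Z   (double negation)
Both reduce to X and not Z, so they are equivalent.

Yes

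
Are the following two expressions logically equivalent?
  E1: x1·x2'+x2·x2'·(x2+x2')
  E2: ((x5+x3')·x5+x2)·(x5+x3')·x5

E1: x1·x2'+x2·x2'·(x2+x2')
    = x1·x2'+x2·x2'
    = x1·x2'
E2: ((x5+x3')·x5+x2)·(x5+x3')·x5
    = (x5+x3')·x5
    = x5
These differ: at x1=0, x2=0, x3=0, x5=1, E1 = 0 but E2 = 1.

No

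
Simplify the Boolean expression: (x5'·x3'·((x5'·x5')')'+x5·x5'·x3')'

(x5'·x3'·((x5'·x5')')'+x5·x5'·x3')'
= (x5'·x3'·(x5+x5)'+x5·x5'·x3')'
= (x5'·x3'·x5'+x5·x5'·x3')'
= (x5'·x3')'
= x5+x3

x5+x3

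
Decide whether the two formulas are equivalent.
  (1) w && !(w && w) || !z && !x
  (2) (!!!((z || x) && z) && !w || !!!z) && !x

E1: w && !(w && w) || !z && !x
    = w && !w || !z && !x   — idempotence
    = !z && !x   — complement / identity
E2: (!!!((z || x) && z) && !w || !!!z) && !x
    = (!!!z && !w || !!!z) && !x   — absorption
    = !!!z && !x   — absorption
    = !z && !x   — double negation
Both reduce to !z && !x, so they are equivalent.

Yes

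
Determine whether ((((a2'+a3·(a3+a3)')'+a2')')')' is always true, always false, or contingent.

always false

((((a2'+a3·(a3+a3)')'+a2')')')'
= ((((a2'+a3·a3')'+a2')')')'   — idempotence
= ((a2'+a3·a3')'+a2')'   — double negation
= ((a2')'+a2')'   — complement / identity
= a2'·a2   — De Morgan
= 0   — complement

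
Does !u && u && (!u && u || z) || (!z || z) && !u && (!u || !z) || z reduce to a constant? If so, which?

no

!u && u && (!u && u || z) || (!z || z) && !u && (!u || !z) || z
= !u && u && (!u && u || z) || (!z || z) && !u || z
= !u && u && (!u && u || z) || !u || z
= !u && u || !u || z
= !u || z
This depends on u, z, so it is not a constant.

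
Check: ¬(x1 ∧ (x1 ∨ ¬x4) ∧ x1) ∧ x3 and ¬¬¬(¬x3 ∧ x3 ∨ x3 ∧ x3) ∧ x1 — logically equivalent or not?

E1: ¬(x1 ∧ (x1 ∨ ¬x4) ∧ x1) ∧ x3
    = ¬(x1 ∧ x1) ∧ x3   — absorption
    = ¬x1 ∧ x3   — idempotence
E2: ¬¬¬(¬x3 ∧ x3 ∨ x3 ∧ x3) ∧ x1
    = ¬¬¬x3 ∧ x1   — distribution
    = ¬x3 ∧ x1   — double negation
These differ: at x1=0, x3=1, x4=1, E1 = 1 but E2 = 0.

No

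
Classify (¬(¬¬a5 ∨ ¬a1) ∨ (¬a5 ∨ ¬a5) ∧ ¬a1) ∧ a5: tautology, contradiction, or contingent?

contradiction

(¬(¬¬a5 ∨ ¬a1) ∨ (¬a5 ∨ ¬a5) ∧ ¬a1) ∧ a5
= (¬(¬¬a5 ∨ ¬a1) ∨ ¬a5 ∧ ¬a1) ∧ a5
= (¬a5 ∧ a1 ∨ ¬a5 ∧ ¬a1) ∧ a5
= ¬a5 ∧ a5
= False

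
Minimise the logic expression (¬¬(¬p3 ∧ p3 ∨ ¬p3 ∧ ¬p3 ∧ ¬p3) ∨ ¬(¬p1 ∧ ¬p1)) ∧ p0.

(¬p3 ∨ p1) ∧ p0

(¬¬(¬p3 ∧ p3 ∨ ¬p3 ∧ ¬p3 ∧ ¬p3) ∨ ¬(¬p1 ∧ ¬p1)) ∧ p0
= (¬¬(¬p3 ∧ p3 ∨ ¬p3 ∧ ¬p3) ∨ ¬(¬p1 ∧ ¬p1)) ∧ p0   (idempotence)
= (¬p3 ∧ p3 ∨ ¬p3 ∧ ¬p3 ∨ ¬(¬p1 ∧ ¬p1)) ∧ p0   (double negation)
= (¬p3 ∨ ¬(¬p1 ∧ ¬p1)) ∧ p0   (distribution)
= (¬p3 ∨ p1 ∨ p1) ∧ p0   (De Morgan)
= (¬p3 ∨ p1) ∧ p0   (idempotence)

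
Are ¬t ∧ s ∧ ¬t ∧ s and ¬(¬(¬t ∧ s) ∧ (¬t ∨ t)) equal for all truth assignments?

Yes

E1: ¬t ∧ s ∧ ¬t ∧ s
    = ¬t ∧ s
E2: ¬(¬(¬t ∧ s) ∧ (¬t ∨ t))
    = ¬¬(¬t ∧ s)
    = ¬t ∧ s
Both reduce to ¬t ∧ s, so they are equivalent.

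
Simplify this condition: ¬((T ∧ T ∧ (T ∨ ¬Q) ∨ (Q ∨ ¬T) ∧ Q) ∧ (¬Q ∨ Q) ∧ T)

¬T

¬((T ∧ T ∧ (T ∨ ¬Q) ∨ (Q ∨ ¬T) ∧ Q) ∧ (¬Q ∨ Q) ∧ T)
= ¬((T ∧ T ∨ (Q ∨ ¬T) ∧ Q) ∧ (¬Q ∨ Q) ∧ T)   [absorption]
= ¬((T ∧ T ∨ (Q ∨ ¬T) ∧ Q) ∧ T)   [complement / identity]
= ¬((T ∧ T ∨ Q) ∧ T)   [absorption]
= ¬((T ∨ Q) ∧ T)   [idempotence]
= ¬T   [absorption]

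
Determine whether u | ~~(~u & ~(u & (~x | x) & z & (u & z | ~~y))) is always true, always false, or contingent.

always true

u | ~~(~u & ~(u & (~x | x) & z & (u & z | ~~y)))
= u | ~~(~u & ~(u & (~x | x) & z & (u & z | y)))   (double negation)
= u | ~(u | u & (~x | x) & z & (u & z | y))   (De Morgan)
= u | ~(u | u & z & (u & z | y))   (complement / identity)
= u | ~(u | u & z)   (absorption)
= u | ~u   (absorption)
= 1   (complement)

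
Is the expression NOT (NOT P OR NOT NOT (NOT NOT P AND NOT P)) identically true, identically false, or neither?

neither

NOT (NOT P OR NOT NOT (NOT NOT P AND NOT P))
= P AND NOT (NOT NOT P AND NOT P)   — De Morgan
= P AND (NOT P OR P)   — De Morgan
= P   — complement / identity
This depends on P, so it is not a constant.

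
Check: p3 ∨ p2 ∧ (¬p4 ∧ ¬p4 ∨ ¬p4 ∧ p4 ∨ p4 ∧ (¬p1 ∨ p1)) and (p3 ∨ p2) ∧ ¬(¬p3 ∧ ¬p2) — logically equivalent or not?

E1: p3 ∨ p2 ∧ (¬p4 ∧ ¬p4 ∨ ¬p4 ∧ p4 ∨ p4 ∧ (¬p1 ∨ p1))
    = p3 ∨ p2 ∧ (¬p4 ∧ ¬p4 ∨ ¬p4 ∧ p4 ∨ p4)   (complement / identity)
    = p3 ∨ p2 ∧ (¬p4 ∨ p4)   (distribution)
    = p3 ∨ p2   (complement / identity)
E2: (p3 ∨ p2) ∧ ¬(¬p3 ∧ ¬p2)
    = (p3 ∨ p2) ∧ (p3 ∨ p2)   (De Morgan)
    = p3 ∨ p2   (idempotence)
Both reduce to p3 ∨ p2, so they are equivalent.

Yes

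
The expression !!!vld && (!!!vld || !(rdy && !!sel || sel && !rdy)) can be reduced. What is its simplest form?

!!!vld && (!!!vld || !(rdy && !!sel || sel && !rdy))
= !!!vld && (!!!vld || !(rdy && sel || sel && !rdy))
= !!!vld && (!!!vld || !sel)
= !!!vld
= !vld

!vld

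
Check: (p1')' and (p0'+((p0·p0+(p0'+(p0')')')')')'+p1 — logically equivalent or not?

E1: (p1')'
    = p1   (double negation)
E2: (p0'+((p0·p0+(p0'+(p0')')')')')'+p1
    = (p0'+((p0·p0+p0·p0')')')'+p1   (De Morgan)
    = (p0'+(p0')')'+p1   (distribution)
    = p0·p0'+p1   (De Morgan)
    = p1   (complement / identity)
Both reduce to p1, so they are equivalent.

Yes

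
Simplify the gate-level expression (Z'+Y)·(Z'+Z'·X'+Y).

(Z'+Y)·(Z'+Z'·X'+Y)
= (Z'+Y)·(Z'+Y)
= Z'+Y

Z'+Y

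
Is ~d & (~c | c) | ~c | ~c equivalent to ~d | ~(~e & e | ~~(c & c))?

Yes

E1: ~d & (~c | c) | ~c | ~c
    = ~d | ~c | ~c   (complement / identity)
    = ~d | ~c   (idempotence)
E2: ~d | ~(~e & e | ~~(c & c))
    = ~d | ~~~(c & c)   (complement / identity)
    = ~d | ~~~c   (idempotence)
    = ~d | ~c   (double negation)
Both reduce to ~d | ~c, so they are equivalent.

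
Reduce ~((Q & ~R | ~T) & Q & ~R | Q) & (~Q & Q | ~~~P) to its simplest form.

~((Q & ~R | ~T) & Q & ~R | Q) & (~Q & Q | ~~~P)
= ~((Q & ~R | ~T) & Q & ~R | Q) & ~~~P   [complement / identity]
= ~((Q & ~R | ~T) & Q & ~R | Q) & ~P   [double negation]
= ~(Q & ~R | Q) & ~P   [absorption]
= ~Q & ~P   [absorption]

~Q & ~P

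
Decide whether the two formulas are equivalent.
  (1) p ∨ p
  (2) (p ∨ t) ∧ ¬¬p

Yes

E1: p ∨ p
    = p   (idempotence)
E2: (p ∨ t) ∧ ¬¬p
    = (p ∨ t) ∧ p   (double negation)
    = p   (absorption)
Both reduce to p, so they are equivalent.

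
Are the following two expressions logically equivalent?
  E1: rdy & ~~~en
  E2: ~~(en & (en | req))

No

E1: rdy & ~~~en
    = rdy & ~en   (double negation)
E2: ~~(en & (en | req))
    = ~~en   (absorption)
    = en   (double negation)
These differ: at en=1, rdy=0, req=1, E1 = 0 but E2 = 1.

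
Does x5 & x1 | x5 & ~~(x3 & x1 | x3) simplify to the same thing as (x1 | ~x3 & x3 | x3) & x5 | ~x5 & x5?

Yes

E1: x5 & x1 | x5 & ~~(x3 & x1 | x3)
    = x5 & x1 | x5 & ~~x3   — absorption
    = x5 & x1 | x5 & x3   — double negation
    = (x1 | x3) & x5   — distribution
E2: (x1 | ~x3 & x3 | x3) & x5 | ~x5 & x5
    = (x1 | ~x3 & x3 | x3) & x5   — complement / identity
    = (x1 | x3) & x5   — complement / identity
Both reduce to (x1 | x3) & x5, so they are equivalent.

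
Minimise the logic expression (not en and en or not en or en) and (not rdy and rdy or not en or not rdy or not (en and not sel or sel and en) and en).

(not en and en or not en or en) and (not rdy and rdy or not en or not rdy or not (en and not sel or sel and en) and en)
= (not en and en or not en or en) and (not rdy and rdy or not en or not rdy or not en and en)   — distribution
= (not en and en or not en or en) and (not rdy and rdy or not en or not rdy)   — complement / identity
= (not en or en) and (not rdy and rdy or not en or not rdy)   — complement / identity
= not rdy and rdy or not en or not rdy   — complement / identity
= not en or not rdy   — complement / identity

not en or not rdy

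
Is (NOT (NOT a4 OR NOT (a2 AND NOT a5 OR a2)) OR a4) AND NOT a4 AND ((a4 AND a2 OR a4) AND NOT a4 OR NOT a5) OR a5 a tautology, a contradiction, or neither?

neither

(NOT (NOT a4 OR NOT (a2 AND NOT a5 OR a2)) OR a4) AND NOT a4 AND ((a4 AND a2 OR a4) AND NOT a4 OR NOT a5) OR a5
= (NOT (NOT a4 OR NOT a2) OR a4) AND NOT a4 AND ((a4 AND a2 OR a4) AND NOT a4 OR NOT a5) OR a5   [absorption]
= (a4 AND a2 OR a4) AND NOT a4 AND ((a4 AND a2 OR a4) AND NOT a4 OR NOT a5) OR a5   [De Morgan]
= (a4 AND a2 OR a4) AND NOT a4 OR a5   [absorption]
= a4 AND NOT a4 OR a5   [absorption]
= a5   [complement / identity]
This depends on a5, so it is not a constant.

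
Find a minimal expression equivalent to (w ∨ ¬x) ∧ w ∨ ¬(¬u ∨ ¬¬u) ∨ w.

w

(w ∨ ¬x) ∧ w ∨ ¬(¬u ∨ ¬¬u) ∨ w
= w ∨ ¬(¬u ∨ ¬¬u) ∨ w   [absorption]
= w ∨ u ∧ ¬u ∨ w   [De Morgan]
= w ∨ w   [complement / identity]
= w   [idempotence]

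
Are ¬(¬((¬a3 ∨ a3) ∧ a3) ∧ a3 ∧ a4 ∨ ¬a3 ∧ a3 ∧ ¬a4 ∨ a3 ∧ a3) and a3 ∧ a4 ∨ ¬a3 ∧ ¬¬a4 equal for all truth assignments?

E1: ¬(¬((¬a3 ∨ a3) ∧ a3) ∧ a3 ∧ a4 ∨ ¬a3 ∧ a3 ∧ ¬a4 ∨ a3 ∧ a3)
    = ¬(¬a3 ∧ a3 ∧ a4 ∨ ¬a3 ∧ a3 ∧ ¬a4 ∨ a3 ∧ a3)   (complement / identity)
    = ¬(¬a3 ∧ a3 ∨ a3 ∧ a3)   (distribution)
    = ¬a3   (distribution)
E2: a3 ∧ a4 ∨ ¬a3 ∧ ¬¬a4
    = a3 ∧ a4 ∨ ¬a3 ∧ a4   (double negation)
    = a4   (distribution)
These differ: at a3=1, a4=1, E1 = 0 but E2 = 1.

No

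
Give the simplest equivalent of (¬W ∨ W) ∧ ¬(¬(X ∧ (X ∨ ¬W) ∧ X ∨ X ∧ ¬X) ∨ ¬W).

(¬W ∨ W) ∧ ¬(¬(X ∧ (X ∨ ¬W) ∧ X ∨ X ∧ ¬X) ∨ ¬W)
= (¬W ∨ W) ∧ ¬(¬(X ∧ X ∨ X ∧ ¬X) ∨ ¬W)
= (¬W ∨ W) ∧ (X ∧ X ∨ X ∧ ¬X) ∧ W
= (X ∧ X ∨ X ∧ ¬X) ∧ W
= X ∧ W

X ∧ W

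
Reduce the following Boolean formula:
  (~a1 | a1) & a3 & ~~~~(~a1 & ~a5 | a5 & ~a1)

(~a1 | a1) & a3 & ~~~~(~a1 & ~a5 | a5 & ~a1)
= a3 & ~~~~(~a1 & ~a5 | a5 & ~a1)   (complement / identity)
= a3 & ~~~~~a1   (distribution)
= a3 & ~~~a1   (double negation)
= a3 & ~a1   (double negation)

a3 & ~a1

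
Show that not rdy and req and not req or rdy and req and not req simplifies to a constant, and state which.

False

not rdy and req and not req or rdy and req and not req
= req and not req   (distribution)
= False   (complement)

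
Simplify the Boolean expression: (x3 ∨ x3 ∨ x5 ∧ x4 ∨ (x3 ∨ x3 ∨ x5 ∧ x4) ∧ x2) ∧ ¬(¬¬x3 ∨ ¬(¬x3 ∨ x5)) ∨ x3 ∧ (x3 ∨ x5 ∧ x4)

(x3 ∨ x3 ∨ x5 ∧ x4 ∨ (x3 ∨ x3 ∨ x5 ∧ x4) ∧ x2) ∧ ¬(¬¬x3 ∨ ¬(¬x3 ∨ x5)) ∨ x3 ∧ (x3 ∨ x5 ∧ x4)
= (x3 ∨ x3 ∨ x5 ∧ x4 ∨ (x3 ∨ x3 ∨ x5 ∧ x4) ∧ x2) ∧ ¬x3 ∧ (¬x3 ∨ x5) ∨ x3 ∧ (x3 ∨ x5 ∧ x4)   (De Morgan)
= (x3 ∨ x3 ∨ x5 ∧ x4 ∨ (x3 ∨ x3 ∨ x5 ∧ x4) ∧ x2) ∧ ¬x3 ∨ x3 ∧ (x3 ∨ x5 ∧ x4)   (absorption)
= (x3 ∨ x3 ∨ x5 ∧ x4) ∧ ¬x3 ∨ x3 ∧ (x3 ∨ x5 ∧ x4)   (absorption)
= (x3 ∨ x5 ∧ x4) ∧ ¬x3 ∨ x3 ∧ (x3 ∨ x5 ∧ x4)   (idempotence)
= x3 ∨ x5 ∧ x4   (distribution)

x3 ∨ x5 ∧ x4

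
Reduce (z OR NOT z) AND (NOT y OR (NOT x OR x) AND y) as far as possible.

(z OR NOT z) AND (NOT y OR (NOT x OR x) AND y)
= NOT y OR (NOT x OR x) AND y   — complement / identity
= NOT y OR y   — complement / identity
= TRUE   — complement

TRUE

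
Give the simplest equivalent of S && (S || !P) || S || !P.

S || !P

S && (S || !P) || S || !P
= S || S || !P   (absorption)
= S || !P   (idempotence)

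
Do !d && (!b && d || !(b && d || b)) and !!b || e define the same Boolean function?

E1: !d && (!b && d || !(b && d || b))
    = !d && (!b && d || !b)   [absorption]
    = !d && !b   [absorption]
E2: !!b || e
    = b || e   [double negation]
These differ: at b=1, d=1, e=1, E1 = 0 but E2 = 1.

No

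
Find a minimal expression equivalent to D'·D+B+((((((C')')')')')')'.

B+C'

D'·D+B+((((((C')')')')')')'
= B+((((((C')')')')')')'   [complement / identity]
= B+((((C')')')')'   [double negation]
= B+((C')')'   [double negation]
= B+C'   [double negation]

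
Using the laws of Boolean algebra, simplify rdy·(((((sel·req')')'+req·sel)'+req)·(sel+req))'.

rdy·(((((sel·req')')'+req·sel)'+req)·(sel+req))'
= rdy·(((sel·req'+req·sel)'+req)·(sel+req))'   (double negation)
= rdy·(req+(sel·req'+req·sel)'·sel)'   (distribution)
= rdy·(req+sel'·sel)'   (distribution)
= rdy·req'   (complement / identity)

rdy·req'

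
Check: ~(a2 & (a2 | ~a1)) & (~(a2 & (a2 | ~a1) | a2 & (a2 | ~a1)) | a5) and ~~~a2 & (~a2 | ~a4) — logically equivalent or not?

E1: ~(a2 & (a2 | ~a1)) & (~(a2 & (a2 | ~a1) | a2 & (a2 | ~a1)) | a5)
    = ~(a2 & (a2 | ~a1)) & (~(a2 & (a2 | ~a1)) | a5)   (idempotence)
    = ~(a2 & (a2 | ~a1))   (absorption)
    = ~a2   (absorption)
E2: ~~~a2 & (~a2 | ~a4)
    = ~a2 & (~a2 | ~a4)   (double negation)
    = ~a2   (absorption)
Both reduce to ~a2, so they are equivalent.

Yes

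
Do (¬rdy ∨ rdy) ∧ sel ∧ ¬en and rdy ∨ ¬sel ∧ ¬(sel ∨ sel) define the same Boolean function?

No

E1: (¬rdy ∨ rdy) ∧ sel ∧ ¬en
    = sel ∧ ¬en   (complement / identity)
E2: rdy ∨ ¬sel ∧ ¬(sel ∨ sel)
    = rdy ∨ ¬sel ∧ ¬sel   (idempotence)
    = rdy ∨ ¬sel   (idempotence)
These differ: at en=1, rdy=1, sel=0, E1 = 0 but E2 = 1.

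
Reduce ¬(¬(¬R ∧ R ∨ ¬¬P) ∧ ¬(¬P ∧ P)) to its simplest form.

P

¬(¬(¬R ∧ R ∨ ¬¬P) ∧ ¬(¬P ∧ P))
= ¬R ∧ R ∨ ¬¬P ∨ ¬P ∧ P
= ¬R ∧ R ∨ P ∨ ¬P ∧ P
= P ∨ ¬P ∧ P
= P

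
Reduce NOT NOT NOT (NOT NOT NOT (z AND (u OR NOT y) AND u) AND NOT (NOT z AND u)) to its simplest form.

NOT NOT NOT (NOT NOT NOT (z AND (u OR NOT y) AND u) AND NOT (NOT z AND u))
= NOT NOT NOT (NOT (z AND (u OR NOT y) AND u) AND NOT (NOT z AND u))
= NOT NOT NOT (NOT (z AND u) AND NOT (NOT z AND u))
= NOT NOT (z AND u OR NOT z AND u)
= NOT NOT u
= u

u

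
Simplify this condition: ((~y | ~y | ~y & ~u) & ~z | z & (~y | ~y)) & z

~y & z

((~y | ~y | ~y & ~u) & ~z | z & (~y | ~y)) & z
= ((~y | ~y) & ~z | z & (~y | ~y)) & z   (absorption)
= (~y | ~y) & z   (distribution)
= ~y & z   (idempotence)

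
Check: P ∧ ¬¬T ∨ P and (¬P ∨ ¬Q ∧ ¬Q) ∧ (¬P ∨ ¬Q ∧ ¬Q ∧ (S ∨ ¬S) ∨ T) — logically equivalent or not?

E1: P ∧ ¬¬T ∨ P
    = P ∧ T ∨ P
    = P
E2: (¬P ∨ ¬Q ∧ ¬Q) ∧ (¬P ∨ ¬Q ∧ ¬Q ∧ (S ∨ ¬S) ∨ T)
    = (¬P ∨ ¬Q ∧ ¬Q) ∧ (¬P ∨ ¬Q ∧ ¬Q ∨ T)
    = ¬P ∨ ¬Q ∧ ¬Q
    = ¬P ∨ ¬Q
These differ: at P=0, Q=1, S=0, T=0, E1 = 0 but E2 = 1.

No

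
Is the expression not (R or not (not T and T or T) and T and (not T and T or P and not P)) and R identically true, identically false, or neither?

not (R or not (not T and T or T) and T and (not T and T or P and not P)) and R
= not (R or not T and T and (not T and T or P and not P)) and R
= not (R or not T and T and not T and T) and R
= not (R or not T and T) and R
= not R and R
= False

identically false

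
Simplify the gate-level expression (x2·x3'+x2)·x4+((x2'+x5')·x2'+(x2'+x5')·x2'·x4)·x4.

(x2·x3'+x2)·x4+((x2'+x5')·x2'+(x2'+x5')·x2'·x4)·x4
= (x2·x3'+x2)·x4+(x2'+x5')·x2'·x4   — absorption
= x2·x4+(x2'+x5')·x2'·x4   — absorption
= x2·x4+x2'·x4   — absorption
= x4   — distribution

x4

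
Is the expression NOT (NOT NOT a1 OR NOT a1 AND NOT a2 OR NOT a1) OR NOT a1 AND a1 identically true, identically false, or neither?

NOT (NOT NOT a1 OR NOT a1 AND NOT a2 OR NOT a1) OR NOT a1 AND a1
= NOT (NOT NOT a1 OR NOT a1) OR NOT a1 AND a1   — absorption
= NOT a1 AND a1 OR NOT a1 AND a1   — De Morgan
= NOT a1 AND a1   — idempotence
= FALSE   — complement

identically false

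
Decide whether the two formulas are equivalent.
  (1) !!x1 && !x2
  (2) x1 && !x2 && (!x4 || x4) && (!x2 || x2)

E1: !!x1 && !x2
    = x1 && !x2   [double negation]
E2: x1 && !x2 && (!x4 || x4) && (!x2 || x2)
    = x1 && !x2 && (!x4 || x4)   [complement / identity]
    = x1 && !x2   [complement / identity]
Both reduce to x1 && !x2, so they are equivalent.

Yes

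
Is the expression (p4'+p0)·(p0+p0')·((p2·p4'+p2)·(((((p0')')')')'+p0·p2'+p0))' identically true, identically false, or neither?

neither

(p4'+p0)·(p0+p0')·((p2·p4'+p2)·(((((p0')')')')'+p0·p2'+p0))'
= (p4'+p0)·(p0+p0')·((p2·p4'+p2)·(((((p0')')')')'+p0))'   [absorption]
= (p4'+p0)·(p0+p0')·((p2·p4'+p2)·(((p0')')'+p0))'   [double negation]
= (p4'+p0)·((p2·p4'+p2)·(((p0')')'+p0))'   [complement / identity]
= (p4'+p0)·(p2·(((p0')')'+p0))'   [absorption]
= (p4'+p0)·(p2·(p0'+p0))'   [double negation]
= (p4'+p0)·p2'   [complement / identity]
This depends on p0, p2, p4, so it is not a constant.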